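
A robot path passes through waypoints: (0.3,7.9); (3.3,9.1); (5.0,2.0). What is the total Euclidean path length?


Segment lengths:
  seg1 = sqrt((3.0)^2 + (1.2)^2) = 3.2311
  seg2 = sqrt((1.7)^2 + (-7.1)^2) = 7.3007
Total = 10.5318


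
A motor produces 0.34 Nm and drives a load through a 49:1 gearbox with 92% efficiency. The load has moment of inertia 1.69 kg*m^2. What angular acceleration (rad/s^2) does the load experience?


tau_out = tau_motor * N * eta
= 0.34 * 49 * 0.92 = 15.3272 Nm
alpha = tau_out / I = 15.3272 / 1.69
= 9.0693 rad/s^2


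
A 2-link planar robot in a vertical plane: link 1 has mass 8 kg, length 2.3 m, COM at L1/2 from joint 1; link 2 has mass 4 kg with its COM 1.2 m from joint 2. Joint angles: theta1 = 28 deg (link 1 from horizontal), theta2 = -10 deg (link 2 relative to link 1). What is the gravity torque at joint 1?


Horizontal distance from joint 1 to link-1 COM:
  x_c1 = (L1/2)*cos(t1) = 1.15 * 0.8829 = 1.0154 m
Horizontal distance from joint 1 to link-2 COM:
  x_c2 = L1*cos(t1) + Lc2*cos(t1+t2)
       = 2.3*0.8829 + 1.2*0.9511 = 3.172 m
tau1 = m1*g*x_c1 + m2*g*x_c2
     = 8*9.81*1.0154 + 4*9.81*3.172
     = 79.6878 + 124.4711
     = 204.1589 Nm


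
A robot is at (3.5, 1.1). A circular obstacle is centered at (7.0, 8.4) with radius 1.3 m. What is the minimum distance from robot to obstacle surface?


center_dist = sqrt((3.5-7.0)^2 + (1.1-8.4)^2)
= sqrt(12.25 + 53.29)
= 8.0957
min_dist = center_dist - radius = 8.0957 - 1.3 = 6.7957 m


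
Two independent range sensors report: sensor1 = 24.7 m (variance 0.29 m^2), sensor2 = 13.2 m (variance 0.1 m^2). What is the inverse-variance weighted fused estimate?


w1 = (1/var1) / (1/var1 + 1/var2)
   = 3.4483 / (3.4483 + 10.0) = 0.2564
w2 = 1 - w1 = 0.7436
fused = w1*s1 + w2*s2 = 6.3333 + 9.8154
= 16.1487 m


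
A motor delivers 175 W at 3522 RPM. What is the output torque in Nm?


omega = 3522 * 2*pi/60 = 368.823 rad/s
tau = P / omega = 175 / 368.823
= 0.4745 Nm


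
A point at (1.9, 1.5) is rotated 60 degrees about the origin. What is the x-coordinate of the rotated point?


x' = x*cos(theta) - y*sin(theta)
cos(60 deg) = 0.5, sin(60 deg) = 0.866
x' = 1.9 * 0.5 - 1.5 * 0.866
= 0.95 - 1.299
= -0.349


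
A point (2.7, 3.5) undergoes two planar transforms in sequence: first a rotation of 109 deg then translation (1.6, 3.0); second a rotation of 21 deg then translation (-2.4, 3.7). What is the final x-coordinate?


After transform 1:
x1 = cos(109)*2.7 - sin(109)*3.5 + 1.6 = -2.5883
y1 = sin(109)*2.7 + cos(109)*3.5 + 3.0 = 4.4134
After transform 2:
x2 = cos(21)*-2.5883 - sin(21)*4.4134 + -2.4
= -6.3981


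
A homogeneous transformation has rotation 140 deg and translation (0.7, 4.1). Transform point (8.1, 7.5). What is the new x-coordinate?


x' = cos(theta)*px - sin(theta)*py + tx
= -0.766*8.1 - 0.6428*7.5 + 0.7
= -10.3259


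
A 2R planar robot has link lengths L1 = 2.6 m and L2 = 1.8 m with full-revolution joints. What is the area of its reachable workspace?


r_max = L1 + L2 = 4.4 m
r_min = |L1 - L2| = 0.8 m
Area = pi*(r_max^2 - r_min^2)
= pi*(19.36 - 0.64)
= pi * 18.72
= 58.8106 m^2


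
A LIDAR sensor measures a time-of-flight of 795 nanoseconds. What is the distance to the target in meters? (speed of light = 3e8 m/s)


tof = 795 ns = 7.95e-07 s
dist = c * tof / 2
= 3e8 * 7.95e-07 / 2
= 119.25 m


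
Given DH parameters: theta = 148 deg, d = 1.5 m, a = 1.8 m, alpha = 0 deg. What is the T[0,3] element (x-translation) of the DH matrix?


T[0,3] = a * cos(theta)
= 1.8 * cos(148 deg)
= 1.8 * -0.848
= -1.5265


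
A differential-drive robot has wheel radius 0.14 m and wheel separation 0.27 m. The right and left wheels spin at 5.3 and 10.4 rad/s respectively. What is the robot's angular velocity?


vR = r*wR = 0.14*5.3 = 0.742 m/s
vL = r*wL = 0.14*10.4 = 1.456 m/s
v = (vR+vL)/2 = 1.099 m/s
omega = (vR-vL)/L = -2.6444 rad/s
angular velocity = -2.6444 rad/s


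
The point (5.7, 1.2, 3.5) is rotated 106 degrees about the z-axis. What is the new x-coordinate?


Rotation about z-axis: x' = x*cos(theta) - y*sin(theta)
= 5.7 * -0.2756 - 1.2 * 0.9613
= -2.7246


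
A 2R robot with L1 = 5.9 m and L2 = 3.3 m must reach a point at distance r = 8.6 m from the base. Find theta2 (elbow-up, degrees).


cos(theta2) = (r^2 - L1^2 - L2^2) / (2*L1*L2)
cos(theta2) = (73.96 - 34.81 - 10.89) / 38.94
cos(theta2) = 0.725732
theta2 = 43.4702 degrees


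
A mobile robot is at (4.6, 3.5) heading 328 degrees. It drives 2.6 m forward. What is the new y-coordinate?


y_new = y0 + d*sin(theta)
= 3.5 + 2.6*sin(328)
= 3.5 + -1.3778
= 2.1222


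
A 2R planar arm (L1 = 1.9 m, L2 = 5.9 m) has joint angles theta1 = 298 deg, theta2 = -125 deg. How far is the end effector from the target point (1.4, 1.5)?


End effector via forward kinematics:
x = L1*cos(t1) + L2*cos(t1+t2) = -4.964
y = L1*sin(t1) + L2*sin(t1+t2) = -0.9586
Distance to target:
d = sqrt((1.4 - -4.964)^2 + (1.5 - -0.9586)^2)
= sqrt(40.5008 + 6.0446)
= 6.8224 m


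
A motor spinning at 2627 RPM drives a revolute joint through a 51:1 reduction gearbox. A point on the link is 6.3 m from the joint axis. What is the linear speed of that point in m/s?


omega_motor = 2627 * 2*pi/60 = 275.0988 rad/s
omega_joint = omega_motor / 51 = 5.3941 rad/s
v = omega_joint * r = 5.3941 * 6.3
= 33.9828 m/s


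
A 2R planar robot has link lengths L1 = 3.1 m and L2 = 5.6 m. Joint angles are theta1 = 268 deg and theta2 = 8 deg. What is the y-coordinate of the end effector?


Convert angles to radians: theta1 = 4.6775, theta2 = 0.1396
y = L1*sin(theta1) + L2*sin(theta1+theta2)
y = -3.0981 + -5.5693
y = -8.6674


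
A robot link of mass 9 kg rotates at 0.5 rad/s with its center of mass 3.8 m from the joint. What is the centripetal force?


F = m * omega^2 * r
= 9 * 0.5^2 * 3.8
= 9 * 0.25 * 3.8
= 8.55 N


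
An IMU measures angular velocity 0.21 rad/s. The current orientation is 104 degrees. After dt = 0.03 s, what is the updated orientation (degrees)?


delta_theta = w * dt = 0.21 * 0.03 = 0.0063 rad
= 0.361 deg
theta_new = 104 + 0.361 = 104.361 deg


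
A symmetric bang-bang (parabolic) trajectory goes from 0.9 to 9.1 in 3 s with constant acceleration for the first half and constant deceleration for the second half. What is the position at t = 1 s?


Symmetric rest-to-rest: each phase covers (pf-p0)/2 in time T/2. 0.5*a*(T/2)^2 = (pf-p0)/2 => a = 4*(pf-p0)/T^2
a = 4*(9.1-0.9)/3^2 = 3.6444
t = 1 is in the acceleration phase (t <= T/2).
p = p0 + 0.5*a*t^2 = 0.9 + 0.5*3.6444*1^2
= 2.7222


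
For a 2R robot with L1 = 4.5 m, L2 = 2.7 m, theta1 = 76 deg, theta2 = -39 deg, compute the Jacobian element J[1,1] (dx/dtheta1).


J[1,1] = -L1*sin(t1) - L2*sin(t1+t2)
= -4.5*sin(76) - 2.7*sin(37)
= -5.9912


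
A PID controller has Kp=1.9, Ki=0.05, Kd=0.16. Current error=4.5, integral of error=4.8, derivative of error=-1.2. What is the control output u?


u = Kp*e + Ki*int(e) + Kd*de/dt
= 1.9*4.5 + 0.05*4.8 + 0.16*(-1.2)
= 8.55 + 0.24 + -0.192
= 8.598


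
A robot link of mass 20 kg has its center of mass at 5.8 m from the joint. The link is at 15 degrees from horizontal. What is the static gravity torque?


tau = m*g*L*cos(angle)
= 20 * 9.81 * 5.8 * cos(15 deg)
= 20 * 9.81 * 5.8 * 0.9659
= 1099.185 Nm


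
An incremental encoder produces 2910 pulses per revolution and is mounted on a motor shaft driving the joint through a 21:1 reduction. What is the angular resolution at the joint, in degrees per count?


counts per rev = 2910
effective counts at joint = 2910 * 21 = 61110
resolution = 360 / 61110
= 0.0059 deg/count


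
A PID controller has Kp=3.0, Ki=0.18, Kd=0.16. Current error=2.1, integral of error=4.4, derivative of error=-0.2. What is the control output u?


u = Kp*e + Ki*int(e) + Kd*de/dt
= 3.0*2.1 + 0.18*4.4 + 0.16*(-0.2)
= 6.3 + 0.792 + -0.032
= 7.06


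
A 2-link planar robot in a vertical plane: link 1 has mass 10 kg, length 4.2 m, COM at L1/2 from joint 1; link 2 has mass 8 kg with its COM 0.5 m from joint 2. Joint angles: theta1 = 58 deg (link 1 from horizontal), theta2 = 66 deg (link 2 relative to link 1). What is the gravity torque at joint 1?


Horizontal distance from joint 1 to link-1 COM:
  x_c1 = (L1/2)*cos(t1) = 2.1 * 0.5299 = 1.1128 m
Horizontal distance from joint 1 to link-2 COM:
  x_c2 = L1*cos(t1) + Lc2*cos(t1+t2)
       = 4.2*0.5299 + 0.5*-0.5592 = 1.9461 m
tau1 = m1*g*x_c1 + m2*g*x_c2
     = 10*9.81*1.1128 + 8*9.81*1.9461
     = 109.1687 + 152.7271
     = 261.8958 Nm


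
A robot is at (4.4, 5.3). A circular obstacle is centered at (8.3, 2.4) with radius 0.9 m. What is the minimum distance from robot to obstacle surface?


center_dist = sqrt((4.4-8.3)^2 + (5.3-2.4)^2)
= sqrt(15.21 + 8.41)
= 4.86
min_dist = center_dist - radius = 4.86 - 0.9 = 3.96 m


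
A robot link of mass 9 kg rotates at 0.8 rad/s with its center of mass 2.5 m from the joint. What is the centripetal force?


F = m * omega^2 * r
= 9 * 0.8^2 * 2.5
= 9 * 0.64 * 2.5
= 14.4 N


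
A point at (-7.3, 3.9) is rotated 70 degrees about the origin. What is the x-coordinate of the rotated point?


x' = x*cos(theta) - y*sin(theta)
cos(70 deg) = 0.342, sin(70 deg) = 0.9397
x' = -7.3 * 0.342 - 3.9 * 0.9397
= -2.4967 - 3.6648
= -6.1615


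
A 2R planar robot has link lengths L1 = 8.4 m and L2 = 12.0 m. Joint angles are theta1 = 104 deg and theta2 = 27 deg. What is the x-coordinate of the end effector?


Convert angles to radians: theta1 = 1.8151, theta2 = 0.4712
x = L1*cos(theta1) + L2*cos(theta1+theta2)
x = -2.0321 + -7.8727
x = -9.9049


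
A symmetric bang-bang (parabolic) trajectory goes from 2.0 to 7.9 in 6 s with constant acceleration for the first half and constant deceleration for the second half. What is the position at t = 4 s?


Symmetric rest-to-rest: each phase covers (pf-p0)/2 in time T/2. 0.5*a*(T/2)^2 = (pf-p0)/2 => a = 4*(pf-p0)/T^2
a = 4*(7.9-2.0)/6^2 = 0.6556
t = 4 is in the deceleration phase (t > T/2).
p = pf - 0.5*a*(T-t)^2 = 7.9 - 0.5*0.6556*2^2
= 6.5889


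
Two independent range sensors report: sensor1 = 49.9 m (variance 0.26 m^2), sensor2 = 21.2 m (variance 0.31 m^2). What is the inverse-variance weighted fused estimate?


w1 = (1/var1) / (1/var1 + 1/var2)
   = 3.8462 / (3.8462 + 3.2258) = 0.5439
w2 = 1 - w1 = 0.4561
fused = w1*s1 + w2*s2 = 27.1386 + 9.6702
= 36.8088 m


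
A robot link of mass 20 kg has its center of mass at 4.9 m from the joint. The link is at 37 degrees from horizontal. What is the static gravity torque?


tau = m*g*L*cos(angle)
= 20 * 9.81 * 4.9 * cos(37 deg)
= 20 * 9.81 * 4.9 * 0.7986
= 767.7922 Nm


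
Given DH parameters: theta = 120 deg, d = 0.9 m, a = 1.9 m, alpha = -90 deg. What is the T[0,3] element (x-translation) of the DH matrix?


T[0,3] = a * cos(theta)
= 1.9 * cos(120 deg)
= 1.9 * -0.5
= -0.95


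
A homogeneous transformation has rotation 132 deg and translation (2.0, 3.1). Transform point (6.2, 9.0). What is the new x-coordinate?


x' = cos(theta)*px - sin(theta)*py + tx
= -0.6691*6.2 - 0.7431*9.0 + 2.0
= -8.8369


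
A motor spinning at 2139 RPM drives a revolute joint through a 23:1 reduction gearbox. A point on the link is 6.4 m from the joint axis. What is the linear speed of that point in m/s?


omega_motor = 2139 * 2*pi/60 = 223.9956 rad/s
omega_joint = omega_motor / 23 = 9.7389 rad/s
v = omega_joint * r = 9.7389 * 6.4
= 62.3292 m/s


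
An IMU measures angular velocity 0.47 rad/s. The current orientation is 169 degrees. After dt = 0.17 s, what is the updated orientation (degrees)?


delta_theta = w * dt = 0.47 * 0.17 = 0.0799 rad
= 4.5779 deg
theta_new = 169 + 4.5779 = 173.5779 deg


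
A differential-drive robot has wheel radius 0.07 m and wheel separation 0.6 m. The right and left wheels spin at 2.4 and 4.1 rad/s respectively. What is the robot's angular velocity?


vR = r*wR = 0.07*2.4 = 0.168 m/s
vL = r*wL = 0.07*4.1 = 0.287 m/s
v = (vR+vL)/2 = 0.2275 m/s
omega = (vR-vL)/L = -0.1983 rad/s
angular velocity = -0.1983 rad/s


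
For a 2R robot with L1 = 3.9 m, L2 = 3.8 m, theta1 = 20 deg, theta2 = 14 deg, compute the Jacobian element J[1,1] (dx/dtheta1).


J[1,1] = -L1*sin(t1) - L2*sin(t1+t2)
= -3.9*sin(20) - 3.8*sin(34)
= -3.4588


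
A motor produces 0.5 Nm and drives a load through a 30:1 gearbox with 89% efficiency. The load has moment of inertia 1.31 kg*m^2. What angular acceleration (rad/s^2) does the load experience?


tau_out = tau_motor * N * eta
= 0.5 * 30 * 0.89 = 13.35 Nm
alpha = tau_out / I = 13.35 / 1.31
= 10.1908 rad/s^2


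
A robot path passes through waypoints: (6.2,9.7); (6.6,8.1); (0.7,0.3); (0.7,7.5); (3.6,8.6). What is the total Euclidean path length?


Segment lengths:
  seg1 = sqrt((0.4)^2 + (-1.6)^2) = 1.6492
  seg2 = sqrt((-5.9)^2 + (-7.8)^2) = 9.7801
  seg3 = sqrt((0.0)^2 + (7.2)^2) = 7.2
  seg4 = sqrt((2.9)^2 + (1.1)^2) = 3.1016
Total = 21.7309


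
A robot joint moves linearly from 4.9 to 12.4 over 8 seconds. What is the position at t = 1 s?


s = t/T = 1/8 = 0.125
p(t) = p0 + (pf-p0)*s
= 4.9 + (12.4 - 4.9) * 0.125
= 5.8375


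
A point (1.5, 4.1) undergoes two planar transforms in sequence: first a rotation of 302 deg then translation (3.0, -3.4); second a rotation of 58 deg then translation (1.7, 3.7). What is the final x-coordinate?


After transform 1:
x1 = cos(302)*1.5 - sin(302)*4.1 + 3.0 = 7.2719
y1 = sin(302)*1.5 + cos(302)*4.1 + -3.4 = -2.4994
After transform 2:
x2 = cos(58)*7.2719 - sin(58)*-2.4994 + 1.7
= 7.6731


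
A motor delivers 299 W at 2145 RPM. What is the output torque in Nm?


omega = 2145 * 2*pi/60 = 224.6239 rad/s
tau = P / omega = 299 / 224.6239
= 1.3311 Nm


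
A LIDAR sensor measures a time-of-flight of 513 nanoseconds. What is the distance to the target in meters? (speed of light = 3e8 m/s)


tof = 513 ns = 5.13e-07 s
dist = c * tof / 2
= 3e8 * 5.13e-07 / 2
= 76.95 m


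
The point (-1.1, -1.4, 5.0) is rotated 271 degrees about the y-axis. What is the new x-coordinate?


Rotation about y-axis: x' = x*cos(theta) + z*sin(theta)
= -1.1 * 0.0175 + 5.0 * -0.9998
= -5.0184


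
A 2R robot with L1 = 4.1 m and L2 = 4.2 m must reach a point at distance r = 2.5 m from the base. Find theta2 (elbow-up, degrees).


cos(theta2) = (r^2 - L1^2 - L2^2) / (2*L1*L2)
cos(theta2) = (6.25 - 16.81 - 17.64) / 34.44
cos(theta2) = -0.818815
theta2 = 144.9664 degrees


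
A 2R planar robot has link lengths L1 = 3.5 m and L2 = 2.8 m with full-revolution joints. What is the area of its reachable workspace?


r_max = L1 + L2 = 6.3 m
r_min = |L1 - L2| = 0.7 m
Area = pi*(r_max^2 - r_min^2)
= pi*(39.69 - 0.49)
= pi * 39.2
= 123.1504 m^2


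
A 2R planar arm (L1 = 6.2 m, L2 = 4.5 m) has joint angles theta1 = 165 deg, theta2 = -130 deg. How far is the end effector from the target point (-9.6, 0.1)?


End effector via forward kinematics:
x = L1*cos(t1) + L2*cos(t1+t2) = -2.3026
y = L1*sin(t1) + L2*sin(t1+t2) = 4.1858
Distance to target:
d = sqrt((-9.6 - -2.3026)^2 + (0.1 - 4.1858)^2)
= sqrt(53.2527 + 16.6935)
= 8.3634 m


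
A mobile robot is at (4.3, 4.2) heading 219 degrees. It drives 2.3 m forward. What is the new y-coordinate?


y_new = y0 + d*sin(theta)
= 4.2 + 2.3*sin(219)
= 4.2 + -1.4474
= 2.7526


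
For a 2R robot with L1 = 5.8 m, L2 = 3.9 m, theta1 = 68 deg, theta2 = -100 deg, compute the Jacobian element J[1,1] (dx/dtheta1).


J[1,1] = -L1*sin(t1) - L2*sin(t1+t2)
= -5.8*sin(68) - 3.9*sin(-32)
= -3.311


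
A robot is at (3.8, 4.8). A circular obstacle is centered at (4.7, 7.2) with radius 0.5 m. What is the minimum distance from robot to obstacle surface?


center_dist = sqrt((3.8-4.7)^2 + (4.8-7.2)^2)
= sqrt(0.81 + 5.76)
= 2.5632
min_dist = center_dist - radius = 2.5632 - 0.5 = 2.0632 m


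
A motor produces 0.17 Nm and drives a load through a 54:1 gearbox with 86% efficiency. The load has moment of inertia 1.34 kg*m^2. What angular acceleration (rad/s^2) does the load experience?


tau_out = tau_motor * N * eta
= 0.17 * 54 * 0.86 = 7.8948 Nm
alpha = tau_out / I = 7.8948 / 1.34
= 5.8916 rad/s^2


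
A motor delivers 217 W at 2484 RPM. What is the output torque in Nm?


omega = 2484 * 2*pi/60 = 260.1239 rad/s
tau = P / omega = 217 / 260.1239
= 0.8342 Nm


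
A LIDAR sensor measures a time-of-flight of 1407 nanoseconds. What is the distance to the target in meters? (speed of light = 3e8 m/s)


tof = 1407 ns = 1.407e-06 s
dist = c * tof / 2
= 3e8 * 1.407e-06 / 2
= 211.05 m


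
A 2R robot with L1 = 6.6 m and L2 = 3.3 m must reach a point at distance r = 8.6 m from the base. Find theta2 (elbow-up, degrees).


cos(theta2) = (r^2 - L1^2 - L2^2) / (2*L1*L2)
cos(theta2) = (73.96 - 43.56 - 10.89) / 43.56
cos(theta2) = 0.447888
theta2 = 63.3917 degrees


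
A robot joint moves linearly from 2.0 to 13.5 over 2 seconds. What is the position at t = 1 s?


s = t/T = 1/2 = 0.5
p(t) = p0 + (pf-p0)*s
= 2.0 + (13.5 - 2.0) * 0.5
= 7.75


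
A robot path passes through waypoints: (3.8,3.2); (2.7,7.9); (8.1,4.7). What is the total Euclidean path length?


Segment lengths:
  seg1 = sqrt((-1.1)^2 + (4.7)^2) = 4.827
  seg2 = sqrt((5.4)^2 + (-3.2)^2) = 6.2769
Total = 11.1039


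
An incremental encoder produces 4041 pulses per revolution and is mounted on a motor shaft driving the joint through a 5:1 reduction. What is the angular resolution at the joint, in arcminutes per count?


counts per rev = 4041
effective counts at joint = 4041 * 5 = 20205
resolution = 360*60 / 20205
= 1.069 arcmin/count


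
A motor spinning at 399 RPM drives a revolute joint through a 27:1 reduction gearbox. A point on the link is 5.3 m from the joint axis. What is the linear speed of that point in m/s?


omega_motor = 399 * 2*pi/60 = 41.7832 rad/s
omega_joint = omega_motor / 27 = 1.5475 rad/s
v = omega_joint * r = 1.5475 * 5.3
= 8.2019 m/s


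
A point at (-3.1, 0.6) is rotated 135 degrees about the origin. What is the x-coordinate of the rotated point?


x' = x*cos(theta) - y*sin(theta)
cos(135 deg) = -0.7071, sin(135 deg) = 0.7071
x' = -3.1 * -0.7071 - 0.6 * 0.7071
= 2.192 - 0.4243
= 1.7678


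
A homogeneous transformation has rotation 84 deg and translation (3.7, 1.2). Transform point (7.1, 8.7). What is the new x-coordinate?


x' = cos(theta)*px - sin(theta)*py + tx
= 0.1045*7.1 - 0.9945*8.7 + 3.7
= -4.2102


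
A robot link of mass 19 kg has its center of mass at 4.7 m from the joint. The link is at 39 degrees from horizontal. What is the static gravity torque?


tau = m*g*L*cos(angle)
= 19 * 9.81 * 4.7 * cos(39 deg)
= 19 * 9.81 * 4.7 * 0.7771
= 680.8055 Nm


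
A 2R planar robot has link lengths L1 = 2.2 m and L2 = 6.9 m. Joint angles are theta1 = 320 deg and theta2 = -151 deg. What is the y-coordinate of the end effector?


Convert angles to radians: theta1 = 5.5851, theta2 = -2.6354
y = L1*sin(theta1) + L2*sin(theta1+theta2)
y = -1.4141 + 1.3166
y = -0.0976


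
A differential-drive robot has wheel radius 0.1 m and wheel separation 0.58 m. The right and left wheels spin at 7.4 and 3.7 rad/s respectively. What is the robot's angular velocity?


vR = r*wR = 0.1*7.4 = 0.74 m/s
vL = r*wL = 0.1*3.7 = 0.37 m/s
v = (vR+vL)/2 = 0.555 m/s
omega = (vR-vL)/L = 0.6379 rad/s
angular velocity = 0.6379 rad/s


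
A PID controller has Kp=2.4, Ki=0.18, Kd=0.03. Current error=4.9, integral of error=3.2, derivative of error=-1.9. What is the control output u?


u = Kp*e + Ki*int(e) + Kd*de/dt
= 2.4*4.9 + 0.18*3.2 + 0.03*(-1.9)
= 11.76 + 0.576 + -0.057
= 12.279


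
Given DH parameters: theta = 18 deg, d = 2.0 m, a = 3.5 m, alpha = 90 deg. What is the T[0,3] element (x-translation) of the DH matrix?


T[0,3] = a * cos(theta)
= 3.5 * cos(18 deg)
= 3.5 * 0.9511
= 3.3287


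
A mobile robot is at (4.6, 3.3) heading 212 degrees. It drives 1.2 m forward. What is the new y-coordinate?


y_new = y0 + d*sin(theta)
= 3.3 + 1.2*sin(212)
= 3.3 + -0.6359
= 2.6641


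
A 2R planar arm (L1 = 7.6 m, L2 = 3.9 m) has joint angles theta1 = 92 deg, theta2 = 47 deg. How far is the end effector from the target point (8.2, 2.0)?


End effector via forward kinematics:
x = L1*cos(t1) + L2*cos(t1+t2) = -3.2086
y = L1*sin(t1) + L2*sin(t1+t2) = 10.154
Distance to target:
d = sqrt((8.2 - -3.2086)^2 + (2.0 - 10.154)^2)
= sqrt(130.1562 + 66.4877)
= 14.023 m


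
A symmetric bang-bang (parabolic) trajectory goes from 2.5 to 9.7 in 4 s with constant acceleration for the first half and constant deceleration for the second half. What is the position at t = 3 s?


Symmetric rest-to-rest: each phase covers (pf-p0)/2 in time T/2. 0.5*a*(T/2)^2 = (pf-p0)/2 => a = 4*(pf-p0)/T^2
a = 4*(9.7-2.5)/4^2 = 1.8
t = 3 is in the deceleration phase (t > T/2).
p = pf - 0.5*a*(T-t)^2 = 9.7 - 0.5*1.8*1^2
= 8.8


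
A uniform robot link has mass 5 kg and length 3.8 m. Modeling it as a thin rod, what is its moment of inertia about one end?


I = (1/3) * m * L^2
= (1/3) * 5 * 3.8^2
= 0.333333 * 5 * 14.44
= 24.0667 kg*m^2


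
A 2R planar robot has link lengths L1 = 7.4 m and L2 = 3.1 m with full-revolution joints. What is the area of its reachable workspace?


r_max = L1 + L2 = 10.5 m
r_min = |L1 - L2| = 4.3 m
Area = pi*(r_max^2 - r_min^2)
= pi*(110.25 - 18.49)
= pi * 91.76
= 288.2725 m^2


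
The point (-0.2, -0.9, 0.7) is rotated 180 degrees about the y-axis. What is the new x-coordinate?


Rotation about y-axis: x' = x*cos(theta) + z*sin(theta)
= -0.2 * -1.0 + 0.7 * 0.0
= 0.2


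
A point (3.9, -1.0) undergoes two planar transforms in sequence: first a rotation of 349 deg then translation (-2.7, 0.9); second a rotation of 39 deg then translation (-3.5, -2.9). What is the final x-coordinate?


After transform 1:
x1 = cos(349)*3.9 - sin(349)*-1.0 + -2.7 = 0.9375
y1 = sin(349)*3.9 + cos(349)*-1.0 + 0.9 = -0.8258
After transform 2:
x2 = cos(39)*0.9375 - sin(39)*-0.8258 + -3.5
= -2.2517


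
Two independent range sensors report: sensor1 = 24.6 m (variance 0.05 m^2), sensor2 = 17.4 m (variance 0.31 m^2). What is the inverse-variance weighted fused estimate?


w1 = (1/var1) / (1/var1 + 1/var2)
   = 20.0 / (20.0 + 3.2258) = 0.8611
w2 = 1 - w1 = 0.1389
fused = w1*s1 + w2*s2 = 21.1833 + 2.4167
= 23.6 m


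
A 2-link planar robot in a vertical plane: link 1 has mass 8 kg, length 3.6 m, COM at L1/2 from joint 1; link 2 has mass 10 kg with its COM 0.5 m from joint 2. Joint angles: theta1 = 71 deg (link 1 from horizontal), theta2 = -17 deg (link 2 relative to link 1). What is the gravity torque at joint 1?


Horizontal distance from joint 1 to link-1 COM:
  x_c1 = (L1/2)*cos(t1) = 1.8 * 0.3256 = 0.586 m
Horizontal distance from joint 1 to link-2 COM:
  x_c2 = L1*cos(t1) + Lc2*cos(t1+t2)
       = 3.6*0.3256 + 0.5*0.5878 = 1.4659 m
tau1 = m1*g*x_c1 + m2*g*x_c2
     = 8*9.81*0.586 + 10*9.81*1.4659
     = 45.9911 + 143.8085
     = 189.7996 Nm


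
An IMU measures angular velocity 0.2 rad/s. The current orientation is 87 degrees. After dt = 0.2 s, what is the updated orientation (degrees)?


delta_theta = w * dt = 0.2 * 0.2 = 0.04 rad
= 2.2918 deg
theta_new = 87 + 2.2918 = 89.2918 deg


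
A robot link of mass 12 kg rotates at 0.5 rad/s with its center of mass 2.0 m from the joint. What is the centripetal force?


F = m * omega^2 * r
= 12 * 0.5^2 * 2.0
= 12 * 0.25 * 2.0
= 6.0 N


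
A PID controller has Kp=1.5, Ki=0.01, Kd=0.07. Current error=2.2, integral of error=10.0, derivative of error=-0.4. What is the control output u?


u = Kp*e + Ki*int(e) + Kd*de/dt
= 1.5*2.2 + 0.01*10.0 + 0.07*(-0.4)
= 3.3 + 0.1 + -0.028
= 3.372


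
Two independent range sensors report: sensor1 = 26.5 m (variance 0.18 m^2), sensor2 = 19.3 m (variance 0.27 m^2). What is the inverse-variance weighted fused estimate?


w1 = (1/var1) / (1/var1 + 1/var2)
   = 5.5556 / (5.5556 + 3.7037) = 0.6
w2 = 1 - w1 = 0.4
fused = w1*s1 + w2*s2 = 15.9 + 7.72
= 23.62 m


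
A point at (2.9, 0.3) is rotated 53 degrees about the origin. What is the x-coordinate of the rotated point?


x' = x*cos(theta) - y*sin(theta)
cos(53 deg) = 0.6018, sin(53 deg) = 0.7986
x' = 2.9 * 0.6018 - 0.3 * 0.7986
= 1.7453 - 0.2396
= 1.5057


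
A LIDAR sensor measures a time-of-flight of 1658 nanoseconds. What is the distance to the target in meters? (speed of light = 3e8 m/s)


tof = 1658 ns = 1.658e-06 s
dist = c * tof / 2
= 3e8 * 1.658e-06 / 2
= 248.7 m


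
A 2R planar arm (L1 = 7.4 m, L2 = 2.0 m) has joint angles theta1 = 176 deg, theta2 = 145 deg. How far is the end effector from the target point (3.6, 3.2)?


End effector via forward kinematics:
x = L1*cos(t1) + L2*cos(t1+t2) = -5.8277
y = L1*sin(t1) + L2*sin(t1+t2) = -0.7424
Distance to target:
d = sqrt((3.6 - -5.8277)^2 + (3.2 - -0.7424)^2)
= sqrt(88.8812 + 15.5429)
= 10.2188 m


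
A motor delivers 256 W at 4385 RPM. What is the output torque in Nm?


omega = 4385 * 2*pi/60 = 459.1961 rad/s
tau = P / omega = 256 / 459.1961
= 0.5575 Nm


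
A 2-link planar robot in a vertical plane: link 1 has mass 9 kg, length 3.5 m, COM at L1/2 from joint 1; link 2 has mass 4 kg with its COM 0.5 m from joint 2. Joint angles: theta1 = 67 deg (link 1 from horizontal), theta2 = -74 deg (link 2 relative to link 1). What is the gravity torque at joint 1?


Horizontal distance from joint 1 to link-1 COM:
  x_c1 = (L1/2)*cos(t1) = 1.75 * 0.3907 = 0.6838 m
Horizontal distance from joint 1 to link-2 COM:
  x_c2 = L1*cos(t1) + Lc2*cos(t1+t2)
       = 3.5*0.3907 + 0.5*0.9925 = 1.8638 m
tau1 = m1*g*x_c1 + m2*g*x_c2
     = 9*9.81*0.6838 + 4*9.81*1.8638
     = 60.3709 + 73.1368
     = 133.5077 Nm


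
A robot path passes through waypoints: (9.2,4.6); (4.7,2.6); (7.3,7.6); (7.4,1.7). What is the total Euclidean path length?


Segment lengths:
  seg1 = sqrt((-4.5)^2 + (-2.0)^2) = 4.9244
  seg2 = sqrt((2.6)^2 + (5.0)^2) = 5.6356
  seg3 = sqrt((0.1)^2 + (-5.9)^2) = 5.9008
Total = 16.4609


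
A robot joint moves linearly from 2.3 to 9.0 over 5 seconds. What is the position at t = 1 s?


s = t/T = 1/5 = 0.2
p(t) = p0 + (pf-p0)*s
= 2.3 + (9.0 - 2.3) * 0.2
= 3.64


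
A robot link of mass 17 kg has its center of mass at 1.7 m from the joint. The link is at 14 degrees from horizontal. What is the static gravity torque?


tau = m*g*L*cos(angle)
= 17 * 9.81 * 1.7 * cos(14 deg)
= 17 * 9.81 * 1.7 * 0.9703
= 275.0876 Nm


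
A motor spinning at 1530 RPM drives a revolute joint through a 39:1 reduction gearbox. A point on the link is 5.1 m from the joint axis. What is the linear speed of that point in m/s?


omega_motor = 1530 * 2*pi/60 = 160.2212 rad/s
omega_joint = omega_motor / 39 = 4.1082 rad/s
v = omega_joint * r = 4.1082 * 5.1
= 20.952 m/s


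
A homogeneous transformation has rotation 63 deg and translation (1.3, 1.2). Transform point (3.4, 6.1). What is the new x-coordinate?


x' = cos(theta)*px - sin(theta)*py + tx
= 0.454*3.4 - 0.891*6.1 + 1.3
= -2.5916


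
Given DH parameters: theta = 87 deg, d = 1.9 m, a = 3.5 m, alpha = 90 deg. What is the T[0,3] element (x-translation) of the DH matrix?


T[0,3] = a * cos(theta)
= 3.5 * cos(87 deg)
= 3.5 * 0.0523
= 0.1832


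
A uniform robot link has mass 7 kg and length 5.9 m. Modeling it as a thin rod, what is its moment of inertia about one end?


I = (1/3) * m * L^2
= (1/3) * 7 * 5.9^2
= 0.333333 * 7 * 34.81
= 81.2233 kg*m^2


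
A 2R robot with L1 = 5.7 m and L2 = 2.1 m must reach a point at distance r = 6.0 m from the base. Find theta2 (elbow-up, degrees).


cos(theta2) = (r^2 - L1^2 - L2^2) / (2*L1*L2)
cos(theta2) = (36.0 - 32.49 - 4.41) / 23.94
cos(theta2) = -0.037594
theta2 = 92.1545 degrees


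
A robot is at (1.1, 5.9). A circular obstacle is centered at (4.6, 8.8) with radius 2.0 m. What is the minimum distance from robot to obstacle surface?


center_dist = sqrt((1.1-4.6)^2 + (5.9-8.8)^2)
= sqrt(12.25 + 8.41)
= 4.5453
min_dist = center_dist - radius = 4.5453 - 2.0 = 2.5453 m


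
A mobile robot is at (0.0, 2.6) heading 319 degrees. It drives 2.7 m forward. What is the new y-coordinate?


y_new = y0 + d*sin(theta)
= 2.6 + 2.7*sin(319)
= 2.6 + -1.7714
= 0.8286


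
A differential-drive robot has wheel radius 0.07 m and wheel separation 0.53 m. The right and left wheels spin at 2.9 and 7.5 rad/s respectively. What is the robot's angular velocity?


vR = r*wR = 0.07*2.9 = 0.203 m/s
vL = r*wL = 0.07*7.5 = 0.525 m/s
v = (vR+vL)/2 = 0.364 m/s
omega = (vR-vL)/L = -0.6075 rad/s
angular velocity = -0.6075 rad/s


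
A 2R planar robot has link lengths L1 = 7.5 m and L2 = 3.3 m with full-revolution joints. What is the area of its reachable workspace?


r_max = L1 + L2 = 10.8 m
r_min = |L1 - L2| = 4.2 m
Area = pi*(r_max^2 - r_min^2)
= pi*(116.64 - 17.64)
= pi * 99.0
= 311.0177 m^2


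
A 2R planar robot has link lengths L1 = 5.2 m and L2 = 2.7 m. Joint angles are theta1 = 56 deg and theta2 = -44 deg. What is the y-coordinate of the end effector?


Convert angles to radians: theta1 = 0.9774, theta2 = -0.7679
y = L1*sin(theta1) + L2*sin(theta1+theta2)
y = 4.311 + 0.5614
y = 4.8724


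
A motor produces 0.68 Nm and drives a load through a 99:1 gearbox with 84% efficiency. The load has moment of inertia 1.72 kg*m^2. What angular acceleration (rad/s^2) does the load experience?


tau_out = tau_motor * N * eta
= 0.68 * 99 * 0.84 = 56.5488 Nm
alpha = tau_out / I = 56.5488 / 1.72
= 32.8772 rad/s^2


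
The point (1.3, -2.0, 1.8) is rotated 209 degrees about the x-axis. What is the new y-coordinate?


Rotation about x-axis: y' = y*cos(theta) - z*sin(theta)
= -2.0 * -0.8746 - 1.8 * -0.4848
= 2.6219


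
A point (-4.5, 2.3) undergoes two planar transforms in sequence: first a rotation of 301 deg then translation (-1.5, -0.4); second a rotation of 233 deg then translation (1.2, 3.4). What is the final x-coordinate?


After transform 1:
x1 = cos(301)*-4.5 - sin(301)*2.3 + -1.5 = -1.8462
y1 = sin(301)*-4.5 + cos(301)*2.3 + -0.4 = 4.6418
After transform 2:
x2 = cos(233)*-1.8462 - sin(233)*4.6418 + 1.2
= 6.0182


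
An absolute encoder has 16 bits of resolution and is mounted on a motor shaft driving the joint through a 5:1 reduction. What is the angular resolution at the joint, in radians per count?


counts = 2^16 = 65536
effective counts at joint = 65536 * 5 = 327680
resolution = 2*pi / 327680
= 1.9175e-05 rad/count


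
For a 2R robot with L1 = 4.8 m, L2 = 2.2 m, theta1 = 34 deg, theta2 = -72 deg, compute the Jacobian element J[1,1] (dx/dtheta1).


J[1,1] = -L1*sin(t1) - L2*sin(t1+t2)
= -4.8*sin(34) - 2.2*sin(-38)
= -1.3297


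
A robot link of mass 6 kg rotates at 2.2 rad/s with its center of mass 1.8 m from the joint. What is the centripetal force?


F = m * omega^2 * r
= 6 * 2.2^2 * 1.8
= 6 * 4.84 * 1.8
= 52.272 N


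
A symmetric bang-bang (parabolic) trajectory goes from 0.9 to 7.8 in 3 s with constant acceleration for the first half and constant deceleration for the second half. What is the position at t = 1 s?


Symmetric rest-to-rest: each phase covers (pf-p0)/2 in time T/2. 0.5*a*(T/2)^2 = (pf-p0)/2 => a = 4*(pf-p0)/T^2
a = 4*(7.8-0.9)/3^2 = 3.0667
t = 1 is in the acceleration phase (t <= T/2).
p = p0 + 0.5*a*t^2 = 0.9 + 0.5*3.0667*1^2
= 2.4333


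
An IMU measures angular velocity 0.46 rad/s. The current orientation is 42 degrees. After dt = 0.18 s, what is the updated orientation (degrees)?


delta_theta = w * dt = 0.46 * 0.18 = 0.0828 rad
= 4.7441 deg
theta_new = 42 + 4.7441 = 46.7441 deg


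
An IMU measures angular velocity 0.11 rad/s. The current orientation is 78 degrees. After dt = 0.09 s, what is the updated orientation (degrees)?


delta_theta = w * dt = 0.11 * 0.09 = 0.0099 rad
= 0.5672 deg
theta_new = 78 + 0.5672 = 78.5672 deg


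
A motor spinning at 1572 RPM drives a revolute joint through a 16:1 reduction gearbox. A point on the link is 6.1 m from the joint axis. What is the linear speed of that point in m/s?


omega_motor = 1572 * 2*pi/60 = 164.6195 rad/s
omega_joint = omega_motor / 16 = 10.2887 rad/s
v = omega_joint * r = 10.2887 * 6.1
= 62.7612 m/s


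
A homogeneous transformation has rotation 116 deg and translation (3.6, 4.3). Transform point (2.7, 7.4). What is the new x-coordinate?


x' = cos(theta)*px - sin(theta)*py + tx
= -0.4384*2.7 - 0.8988*7.4 + 3.6
= -4.2347


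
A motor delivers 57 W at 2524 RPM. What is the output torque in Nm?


omega = 2524 * 2*pi/60 = 264.3127 rad/s
tau = P / omega = 57 / 264.3127
= 0.2157 Nm


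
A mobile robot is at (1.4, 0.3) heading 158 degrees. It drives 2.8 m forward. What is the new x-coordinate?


x_new = x0 + d*cos(theta)
= 1.4 + 2.8*cos(158)
= 1.4 + -2.5961
= -1.1961


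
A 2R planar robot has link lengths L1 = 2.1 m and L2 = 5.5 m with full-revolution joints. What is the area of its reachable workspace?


r_max = L1 + L2 = 7.6 m
r_min = |L1 - L2| = 3.4 m
Area = pi*(r_max^2 - r_min^2)
= pi*(57.76 - 11.56)
= pi * 46.2
= 145.1416 m^2


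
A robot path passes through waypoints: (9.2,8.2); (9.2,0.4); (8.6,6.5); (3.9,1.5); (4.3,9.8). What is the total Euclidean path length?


Segment lengths:
  seg1 = sqrt((0.0)^2 + (-7.8)^2) = 7.8
  seg2 = sqrt((-0.6)^2 + (6.1)^2) = 6.1294
  seg3 = sqrt((-4.7)^2 + (-5.0)^2) = 6.8622
  seg4 = sqrt((0.4)^2 + (8.3)^2) = 8.3096
Total = 29.1013


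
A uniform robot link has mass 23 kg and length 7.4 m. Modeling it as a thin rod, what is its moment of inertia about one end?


I = (1/3) * m * L^2
= (1/3) * 23 * 7.4^2
= 0.333333 * 23 * 54.76
= 419.8267 kg*m^2


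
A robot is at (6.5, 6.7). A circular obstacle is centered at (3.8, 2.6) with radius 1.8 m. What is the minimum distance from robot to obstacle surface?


center_dist = sqrt((6.5-3.8)^2 + (6.7-2.6)^2)
= sqrt(7.29 + 16.81)
= 4.9092
min_dist = center_dist - radius = 4.9092 - 1.8 = 3.1092 m


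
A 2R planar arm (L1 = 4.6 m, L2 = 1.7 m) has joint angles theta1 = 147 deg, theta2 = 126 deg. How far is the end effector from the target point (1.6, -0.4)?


End effector via forward kinematics:
x = L1*cos(t1) + L2*cos(t1+t2) = -3.7689
y = L1*sin(t1) + L2*sin(t1+t2) = 0.8077
Distance to target:
d = sqrt((1.6 - -3.7689)^2 + (-0.4 - 0.8077)^2)
= sqrt(28.8252 + 1.4585)
= 5.5031 m


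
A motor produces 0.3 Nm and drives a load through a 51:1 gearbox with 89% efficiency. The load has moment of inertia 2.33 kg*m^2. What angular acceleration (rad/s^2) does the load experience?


tau_out = tau_motor * N * eta
= 0.3 * 51 * 0.89 = 13.617 Nm
alpha = tau_out / I = 13.617 / 2.33
= 5.8442 rad/s^2


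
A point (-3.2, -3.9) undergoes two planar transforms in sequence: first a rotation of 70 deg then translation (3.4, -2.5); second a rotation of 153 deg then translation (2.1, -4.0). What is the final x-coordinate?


After transform 1:
x1 = cos(70)*-3.2 - sin(70)*-3.9 + 3.4 = 5.9703
y1 = sin(70)*-3.2 + cos(70)*-3.9 + -2.5 = -6.8409
After transform 2:
x2 = cos(153)*5.9703 - sin(153)*-6.8409 + 2.1
= -0.1139


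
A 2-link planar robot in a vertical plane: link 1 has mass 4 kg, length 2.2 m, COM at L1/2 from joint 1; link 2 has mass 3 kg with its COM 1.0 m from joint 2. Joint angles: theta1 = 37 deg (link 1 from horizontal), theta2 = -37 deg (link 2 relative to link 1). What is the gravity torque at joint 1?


Horizontal distance from joint 1 to link-1 COM:
  x_c1 = (L1/2)*cos(t1) = 1.1 * 0.7986 = 0.8785 m
Horizontal distance from joint 1 to link-2 COM:
  x_c2 = L1*cos(t1) + Lc2*cos(t1+t2)
       = 2.2*0.7986 + 1.0*1.0 = 2.757 m
tau1 = m1*g*x_c1 + m2*g*x_c2
     = 4*9.81*0.8785 + 3*9.81*2.757
     = 34.4723 + 81.1385
     = 115.6108 Nm


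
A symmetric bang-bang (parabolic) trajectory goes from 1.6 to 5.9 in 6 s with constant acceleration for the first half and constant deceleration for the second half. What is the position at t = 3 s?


Symmetric rest-to-rest: each phase covers (pf-p0)/2 in time T/2. 0.5*a*(T/2)^2 = (pf-p0)/2 => a = 4*(pf-p0)/T^2
a = 4*(5.9-1.6)/6^2 = 0.4778
t = 3 is in the acceleration phase (t <= T/2).
p = p0 + 0.5*a*t^2 = 1.6 + 0.5*0.4778*3^2
= 3.75


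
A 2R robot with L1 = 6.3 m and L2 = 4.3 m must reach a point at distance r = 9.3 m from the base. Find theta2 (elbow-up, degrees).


cos(theta2) = (r^2 - L1^2 - L2^2) / (2*L1*L2)
cos(theta2) = (86.49 - 39.69 - 18.49) / 54.18
cos(theta2) = 0.522518
theta2 = 58.4987 degrees


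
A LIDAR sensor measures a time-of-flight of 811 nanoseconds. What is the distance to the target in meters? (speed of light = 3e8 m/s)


tof = 811 ns = 8.11e-07 s
dist = c * tof / 2
= 3e8 * 8.11e-07 / 2
= 121.65 m


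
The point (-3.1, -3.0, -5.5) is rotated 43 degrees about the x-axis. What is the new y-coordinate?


Rotation about x-axis: y' = y*cos(theta) - z*sin(theta)
= -3.0 * 0.7314 - -5.5 * 0.682
= 1.5569


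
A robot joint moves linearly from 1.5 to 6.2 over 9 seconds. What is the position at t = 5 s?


s = t/T = 5/9 = 0.5556
p(t) = p0 + (pf-p0)*s
= 1.5 + (6.2 - 1.5) * 0.5556
= 4.1111


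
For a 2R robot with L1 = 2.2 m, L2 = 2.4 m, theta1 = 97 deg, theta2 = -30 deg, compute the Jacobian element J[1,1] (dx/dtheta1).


J[1,1] = -L1*sin(t1) - L2*sin(t1+t2)
= -2.2*sin(97) - 2.4*sin(67)
= -4.3928


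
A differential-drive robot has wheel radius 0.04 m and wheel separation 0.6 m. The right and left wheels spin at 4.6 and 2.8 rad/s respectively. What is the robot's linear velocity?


vR = r*wR = 0.04*4.6 = 0.184 m/s
vL = r*wL = 0.04*2.8 = 0.112 m/s
v = (vR+vL)/2 = 0.148 m/s
omega = (vR-vL)/L = 0.12 rad/s
linear velocity = 0.148 m/s


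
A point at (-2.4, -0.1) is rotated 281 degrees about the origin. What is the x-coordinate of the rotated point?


x' = x*cos(theta) - y*sin(theta)
cos(281 deg) = 0.1908, sin(281 deg) = -0.9816
x' = -2.4 * 0.1908 - -0.1 * -0.9816
= -0.4579 - 0.0982
= -0.5561


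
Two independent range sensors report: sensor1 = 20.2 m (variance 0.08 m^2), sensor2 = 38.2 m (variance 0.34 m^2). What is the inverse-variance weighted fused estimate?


w1 = (1/var1) / (1/var1 + 1/var2)
   = 12.5 / (12.5 + 2.9412) = 0.8095
w2 = 1 - w1 = 0.1905
fused = w1*s1 + w2*s2 = 16.3524 + 7.2762
= 23.6286 m


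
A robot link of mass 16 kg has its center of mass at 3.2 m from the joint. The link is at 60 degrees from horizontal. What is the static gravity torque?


tau = m*g*L*cos(angle)
= 16 * 9.81 * 3.2 * cos(60 deg)
= 16 * 9.81 * 3.2 * 0.5
= 251.136 Nm


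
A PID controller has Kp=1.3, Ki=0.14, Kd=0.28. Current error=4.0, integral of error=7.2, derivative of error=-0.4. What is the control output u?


u = Kp*e + Ki*int(e) + Kd*de/dt
= 1.3*4.0 + 0.14*7.2 + 0.28*(-0.4)
= 5.2 + 1.008 + -0.112
= 6.096


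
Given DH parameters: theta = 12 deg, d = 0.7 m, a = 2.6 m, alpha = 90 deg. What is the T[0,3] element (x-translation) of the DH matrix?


T[0,3] = a * cos(theta)
= 2.6 * cos(12 deg)
= 2.6 * 0.9781
= 2.5432


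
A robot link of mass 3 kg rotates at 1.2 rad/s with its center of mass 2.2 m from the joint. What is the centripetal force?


F = m * omega^2 * r
= 3 * 1.2^2 * 2.2
= 3 * 1.44 * 2.2
= 9.504 N


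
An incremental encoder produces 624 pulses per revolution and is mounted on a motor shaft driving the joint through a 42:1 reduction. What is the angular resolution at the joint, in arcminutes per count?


counts per rev = 624
effective counts at joint = 624 * 42 = 26208
resolution = 360*60 / 26208
= 0.8242 arcmin/count


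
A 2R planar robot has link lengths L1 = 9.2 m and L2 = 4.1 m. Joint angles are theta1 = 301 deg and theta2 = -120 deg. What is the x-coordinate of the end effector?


Convert angles to radians: theta1 = 5.2534, theta2 = -2.0944
x = L1*cos(theta1) + L2*cos(theta1+theta2)
x = 4.7384 + -4.0994
x = 0.639


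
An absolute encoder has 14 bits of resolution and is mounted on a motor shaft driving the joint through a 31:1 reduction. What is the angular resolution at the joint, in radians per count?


counts = 2^14 = 16384
effective counts at joint = 16384 * 31 = 507904
resolution = 2*pi / 507904
= 1.2371e-05 rad/count
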